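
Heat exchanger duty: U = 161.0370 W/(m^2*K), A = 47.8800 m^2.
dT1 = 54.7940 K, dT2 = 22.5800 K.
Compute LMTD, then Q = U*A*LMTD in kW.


LMTD = 36.3377 K
Q = 161.0370 * 47.8800 * 36.3377 = 280180.4449 W = 280.1804 kW

280.1804 kW


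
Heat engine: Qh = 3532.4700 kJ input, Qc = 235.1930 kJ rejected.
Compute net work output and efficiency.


W = 3532.4700 - 235.1930 = 3297.2770 kJ
eta = 3297.2770 / 3532.4700 = 0.9334 = 93.3420%

W = 3297.2770 kJ, eta = 93.3420%


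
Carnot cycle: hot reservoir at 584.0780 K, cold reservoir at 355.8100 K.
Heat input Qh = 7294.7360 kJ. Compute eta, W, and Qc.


eta = 1 - 355.8100/584.0780 = 0.3908
W = 0.3908 * 7294.7360 = 2850.9117 kJ
Qc = 7294.7360 - 2850.9117 = 4443.8243 kJ

eta = 39.0818%, W = 2850.9117 kJ, Qc = 4443.8243 kJ


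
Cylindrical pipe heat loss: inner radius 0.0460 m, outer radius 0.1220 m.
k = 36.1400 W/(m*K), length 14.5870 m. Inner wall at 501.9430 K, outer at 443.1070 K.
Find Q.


dT = 58.8360 K
ln(ro/ri) = 0.9754
Q = 2*pi*36.1400*14.5870*58.8360 / 0.9754 = 199803.6645 W

199803.6645 W


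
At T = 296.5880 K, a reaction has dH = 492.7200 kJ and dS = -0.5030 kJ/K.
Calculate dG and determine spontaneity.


T*dS = 296.5880 * -0.5030 = -149.1838 kJ
dG = 492.7200 + 149.1838 = 641.9038 kJ (non-spontaneous)

dG = 641.9038 kJ, non-spontaneous


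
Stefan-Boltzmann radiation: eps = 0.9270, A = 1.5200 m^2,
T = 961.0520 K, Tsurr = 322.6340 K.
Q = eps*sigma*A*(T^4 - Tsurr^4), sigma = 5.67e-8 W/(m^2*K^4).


T^4 = 8.5308e+11
Tsurr^4 = 1.0835e+10
Q = 0.9270 * 5.67e-8 * 1.5200 * 8.4224e+11 = 67288.7455 W

67288.7455 W


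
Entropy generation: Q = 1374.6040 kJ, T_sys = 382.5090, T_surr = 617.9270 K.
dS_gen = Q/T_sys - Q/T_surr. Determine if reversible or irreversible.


dS_sys = 1374.6040/382.5090 = 3.5937 kJ/K
dS_surr = -1374.6040/617.9270 = -2.2245 kJ/K
dS_gen = 3.5937 - 2.2245 = 1.3691 kJ/K (irreversible)

dS_gen = 1.3691 kJ/K, irreversible


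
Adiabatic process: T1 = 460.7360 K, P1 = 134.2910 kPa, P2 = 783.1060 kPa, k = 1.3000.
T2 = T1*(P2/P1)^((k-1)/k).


(k-1)/k = 0.2308
(P2/P1)^exp = 1.5022
T2 = 460.7360 * 1.5022 = 692.1005 K

692.1005 K


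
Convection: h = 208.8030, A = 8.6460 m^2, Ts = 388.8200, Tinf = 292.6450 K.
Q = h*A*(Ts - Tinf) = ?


dT = 96.1750 K
Q = 208.8030 * 8.6460 * 96.1750 = 173625.7602 W

173625.7602 W


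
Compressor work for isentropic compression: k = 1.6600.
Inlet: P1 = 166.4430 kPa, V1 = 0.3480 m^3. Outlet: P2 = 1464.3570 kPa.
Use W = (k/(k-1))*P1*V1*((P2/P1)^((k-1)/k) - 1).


(k-1)/k = 0.3976
(P2/P1)^exp = 2.3740
W = 2.5152 * 166.4430 * 0.3480 * (2.3740 - 1) = 200.1655 kJ

200.1655 kJ


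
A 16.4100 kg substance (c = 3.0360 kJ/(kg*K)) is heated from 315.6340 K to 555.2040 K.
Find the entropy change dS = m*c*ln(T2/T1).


T2/T1 = 1.7590
ln(T2/T1) = 0.5648
dS = 16.4100 * 3.0360 * 0.5648 = 28.1364 kJ/K

28.1364 kJ/K


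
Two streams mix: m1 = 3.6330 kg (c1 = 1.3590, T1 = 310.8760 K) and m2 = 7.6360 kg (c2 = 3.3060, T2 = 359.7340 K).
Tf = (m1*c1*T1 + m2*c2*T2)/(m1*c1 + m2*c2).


num = 10616.2183
den = 30.1819
Tf = 351.7416 K

351.7416 K


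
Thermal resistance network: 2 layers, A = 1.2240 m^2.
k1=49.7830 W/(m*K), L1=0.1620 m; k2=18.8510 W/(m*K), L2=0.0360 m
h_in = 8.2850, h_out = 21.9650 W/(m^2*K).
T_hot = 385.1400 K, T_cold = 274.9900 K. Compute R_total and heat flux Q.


R_conv_in = 1/(8.2850*1.2240) = 0.0986
R_1 = 0.1620/(49.7830*1.2240) = 0.0027
R_2 = 0.0360/(18.8510*1.2240) = 0.0016
R_conv_out = 1/(21.9650*1.2240) = 0.0372
R_total = 0.1400 K/W
Q = 110.1500 / 0.1400 = 786.6440 W

R_total = 0.1400 K/W, Q = 786.6440 W


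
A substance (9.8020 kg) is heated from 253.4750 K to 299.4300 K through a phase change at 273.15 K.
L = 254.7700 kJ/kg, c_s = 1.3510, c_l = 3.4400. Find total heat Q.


Q1 (sensible, solid) = 9.8020 * 1.3510 * 19.6750 = 260.5462 kJ
Q2 (latent) = 9.8020 * 254.7700 = 2497.2555 kJ
Q3 (sensible, liquid) = 9.8020 * 3.4400 * 26.2800 = 886.1322 kJ
Q_total = 3643.9339 kJ

3643.9339 kJ


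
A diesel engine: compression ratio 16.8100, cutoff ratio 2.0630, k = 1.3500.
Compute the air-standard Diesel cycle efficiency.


r^(k-1) = 2.6850
rc^k = 2.6581
eta = 0.5697 = 56.9672%

56.9672%


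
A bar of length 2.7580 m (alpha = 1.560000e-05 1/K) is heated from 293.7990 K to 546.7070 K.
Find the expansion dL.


dT = 252.9080 K
dL = 1.560000e-05 * 2.7580 * 252.9080 = 0.010881 m
L_final = 2.768881 m

dL = 0.010881 m


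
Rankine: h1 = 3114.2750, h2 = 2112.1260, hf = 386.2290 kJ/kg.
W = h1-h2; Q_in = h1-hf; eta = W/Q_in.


W = 1002.1490 kJ/kg
Q_in = 2728.0460 kJ/kg
eta = 0.3674 = 36.7350%

eta = 36.7350%


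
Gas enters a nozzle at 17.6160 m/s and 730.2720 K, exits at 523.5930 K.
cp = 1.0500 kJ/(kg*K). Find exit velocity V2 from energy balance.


dT = 206.6790 K
2*cp*1000*dT = 434025.9000
V1^2 = 310.3235
V2 = sqrt(434336.2235) = 659.0419 m/s

659.0419 m/s


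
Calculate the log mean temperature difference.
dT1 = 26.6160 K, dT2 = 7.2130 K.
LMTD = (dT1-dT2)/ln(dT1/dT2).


dT1/dT2 = 3.6900
ln(dT1/dT2) = 1.3056
LMTD = 19.4030 / 1.3056 = 14.8611 K

14.8611 K


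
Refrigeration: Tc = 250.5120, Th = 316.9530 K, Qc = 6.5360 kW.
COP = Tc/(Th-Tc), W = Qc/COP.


COP = 250.5120 / 66.4410 = 3.7704
W = 6.5360 / 3.7704 = 1.7335 kW

COP = 3.7704, W = 1.7335 kW


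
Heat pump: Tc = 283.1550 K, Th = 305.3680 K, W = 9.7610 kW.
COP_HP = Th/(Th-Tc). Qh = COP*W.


COP = 305.3680 / 22.2130 = 13.7473
Qh = 13.7473 * 9.7610 = 134.1871 kW

COP = 13.7473, Qh = 134.1871 kW


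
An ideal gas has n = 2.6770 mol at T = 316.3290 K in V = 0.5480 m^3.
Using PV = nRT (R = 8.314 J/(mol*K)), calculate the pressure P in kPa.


P = nRT/V = 2.6770 * 8.314 * 316.3290 / 0.5480
= 7040.4011 / 0.5480 = 12847.4472 Pa = 12.8474 kPa

12.8474 kPa


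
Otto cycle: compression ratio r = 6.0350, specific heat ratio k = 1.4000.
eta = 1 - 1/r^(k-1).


r^(k-1) = 2.0524
eta = 1 - 1/2.0524 = 0.5128 = 51.2776%

51.2776%


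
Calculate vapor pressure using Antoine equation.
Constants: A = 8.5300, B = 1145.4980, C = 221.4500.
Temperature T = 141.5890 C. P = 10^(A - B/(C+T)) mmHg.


C+T = 363.0390
B/(C+T) = 3.1553
log10(P) = 8.5300 - 3.1553 = 5.3747
P = 10^5.3747 = 236972.0504 mmHg

236972.0504 mmHg


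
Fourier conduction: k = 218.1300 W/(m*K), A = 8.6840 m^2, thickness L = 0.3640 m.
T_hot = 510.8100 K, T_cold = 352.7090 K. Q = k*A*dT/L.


dT = 158.1010 K
Q = 218.1300 * 8.6840 * 158.1010 / 0.3640 = 822751.0541 W

822751.0541 W


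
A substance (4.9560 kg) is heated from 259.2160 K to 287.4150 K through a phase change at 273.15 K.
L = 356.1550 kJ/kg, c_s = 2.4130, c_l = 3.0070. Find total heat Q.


Q1 (sensible, solid) = 4.9560 * 2.4130 * 13.9340 = 166.6343 kJ
Q2 (latent) = 4.9560 * 356.1550 = 1765.1042 kJ
Q3 (sensible, liquid) = 4.9560 * 3.0070 * 14.2650 = 212.5869 kJ
Q_total = 2144.3254 kJ

2144.3254 kJ


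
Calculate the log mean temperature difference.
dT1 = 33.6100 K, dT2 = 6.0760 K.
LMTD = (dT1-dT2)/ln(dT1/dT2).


dT1/dT2 = 5.5316
ln(dT1/dT2) = 1.7105
LMTD = 27.5340 / 1.7105 = 16.0973 K

16.0973 K


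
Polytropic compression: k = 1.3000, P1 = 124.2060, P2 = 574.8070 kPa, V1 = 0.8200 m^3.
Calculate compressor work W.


(k-1)/k = 0.2308
(P2/P1)^exp = 1.4241
W = 4.3333 * 124.2060 * 0.8200 * (1.4241 - 1) = 187.1870 kJ

187.1870 kJ


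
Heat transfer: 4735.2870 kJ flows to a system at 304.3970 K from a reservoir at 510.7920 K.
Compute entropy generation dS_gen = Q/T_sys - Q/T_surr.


dS_sys = 4735.2870/304.3970 = 15.5563 kJ/K
dS_surr = -4735.2870/510.7920 = -9.2705 kJ/K
dS_gen = 15.5563 - 9.2705 = 6.2858 kJ/K (irreversible)

dS_gen = 6.2858 kJ/K, irreversible


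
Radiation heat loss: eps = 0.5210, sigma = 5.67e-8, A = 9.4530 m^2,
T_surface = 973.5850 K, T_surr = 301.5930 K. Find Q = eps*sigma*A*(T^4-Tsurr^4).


T^4 = 8.9845e+11
Tsurr^4 = 8.2734e+09
Q = 0.5210 * 5.67e-8 * 9.4530 * 8.9018e+11 = 248581.1556 W

248581.1556 W


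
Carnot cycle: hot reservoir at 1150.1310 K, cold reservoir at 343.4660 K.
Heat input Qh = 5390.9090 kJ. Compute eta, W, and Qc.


eta = 1 - 343.4660/1150.1310 = 0.7014
W = 0.7014 * 5390.9090 = 3781.0107 kJ
Qc = 5390.9090 - 3781.0107 = 1609.8983 kJ

eta = 70.1368%, W = 3781.0107 kJ, Qc = 1609.8983 kJ


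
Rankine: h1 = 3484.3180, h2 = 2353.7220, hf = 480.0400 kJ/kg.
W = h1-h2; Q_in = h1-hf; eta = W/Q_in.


W = 1130.5960 kJ/kg
Q_in = 3004.2780 kJ/kg
eta = 0.3763 = 37.6329%

eta = 37.6329%


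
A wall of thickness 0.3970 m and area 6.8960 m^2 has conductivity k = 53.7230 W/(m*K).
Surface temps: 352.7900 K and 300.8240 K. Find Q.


dT = 51.9660 K
Q = 53.7230 * 6.8960 * 51.9660 / 0.3970 = 48493.8083 W

48493.8083 W


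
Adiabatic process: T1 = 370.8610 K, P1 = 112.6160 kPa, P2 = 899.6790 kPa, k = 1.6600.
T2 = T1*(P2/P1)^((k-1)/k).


(k-1)/k = 0.3976
(P2/P1)^exp = 2.2847
T2 = 370.8610 * 2.2847 = 847.2888 K

847.2888 K


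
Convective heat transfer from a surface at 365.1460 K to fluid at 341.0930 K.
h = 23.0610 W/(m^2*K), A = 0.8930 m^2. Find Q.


dT = 24.0530 K
Q = 23.0610 * 0.8930 * 24.0530 = 495.3348 W

495.3348 W


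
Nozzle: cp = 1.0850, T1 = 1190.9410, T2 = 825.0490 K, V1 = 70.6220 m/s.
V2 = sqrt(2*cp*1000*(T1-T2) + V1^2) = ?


dT = 365.8920 K
2*cp*1000*dT = 793985.6400
V1^2 = 4987.4669
V2 = sqrt(798973.1069) = 893.8530 m/s

893.8530 m/s


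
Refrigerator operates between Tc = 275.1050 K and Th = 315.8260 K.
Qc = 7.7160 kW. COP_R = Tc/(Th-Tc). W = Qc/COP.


COP = 275.1050 / 40.7210 = 6.7559
W = 7.7160 / 6.7559 = 1.1421 kW

COP = 6.7559, W = 1.1421 kW


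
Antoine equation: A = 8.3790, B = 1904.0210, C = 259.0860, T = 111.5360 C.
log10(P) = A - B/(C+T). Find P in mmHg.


C+T = 370.6220
B/(C+T) = 5.1374
log10(P) = 8.3790 - 5.1374 = 3.2416
P = 10^3.2416 = 1744.3500 mmHg

1744.3500 mmHg


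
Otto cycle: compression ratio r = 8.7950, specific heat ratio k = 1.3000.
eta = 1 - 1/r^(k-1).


r^(k-1) = 1.9199
eta = 1 - 1/1.9199 = 0.4791 = 47.9130%

47.9130%


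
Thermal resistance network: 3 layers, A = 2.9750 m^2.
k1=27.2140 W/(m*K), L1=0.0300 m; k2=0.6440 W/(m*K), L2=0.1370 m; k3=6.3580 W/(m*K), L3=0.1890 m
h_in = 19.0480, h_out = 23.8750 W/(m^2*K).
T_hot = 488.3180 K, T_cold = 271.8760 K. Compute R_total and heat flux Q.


R_conv_in = 1/(19.0480*2.9750) = 0.0176
R_1 = 0.0300/(27.2140*2.9750) = 0.0004
R_2 = 0.1370/(0.6440*2.9750) = 0.0715
R_3 = 0.1890/(6.3580*2.9750) = 0.0100
R_conv_out = 1/(23.8750*2.9750) = 0.0141
R_total = 0.1136 K/W
Q = 216.4420 / 0.1136 = 1905.3817 W

R_total = 0.1136 K/W, Q = 1905.3817 W


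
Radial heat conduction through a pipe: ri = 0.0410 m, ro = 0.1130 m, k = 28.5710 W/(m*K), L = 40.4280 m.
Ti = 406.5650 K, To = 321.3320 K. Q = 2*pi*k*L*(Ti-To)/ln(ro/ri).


dT = 85.2330 K
ln(ro/ri) = 1.0138
Q = 2*pi*28.5710*40.4280*85.2330 / 1.0138 = 610149.5660 W

610149.5660 W


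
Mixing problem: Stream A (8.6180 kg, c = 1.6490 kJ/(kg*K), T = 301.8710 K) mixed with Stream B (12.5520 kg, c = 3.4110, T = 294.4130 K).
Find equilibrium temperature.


num = 16895.1684
den = 57.0260
Tf = 296.2716 K

296.2716 K


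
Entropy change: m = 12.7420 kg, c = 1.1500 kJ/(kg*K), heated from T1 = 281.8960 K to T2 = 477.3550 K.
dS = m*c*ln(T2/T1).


T2/T1 = 1.6934
ln(T2/T1) = 0.5267
dS = 12.7420 * 1.1500 * 0.5267 = 7.7182 kJ/K

7.7182 kJ/K


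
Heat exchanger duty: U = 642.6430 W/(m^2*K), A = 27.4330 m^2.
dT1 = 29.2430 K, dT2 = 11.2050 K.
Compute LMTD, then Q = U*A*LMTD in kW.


LMTD = 18.8037 K
Q = 642.6430 * 27.4330 * 18.8037 = 331501.9004 W = 331.5019 kW

331.5019 kW


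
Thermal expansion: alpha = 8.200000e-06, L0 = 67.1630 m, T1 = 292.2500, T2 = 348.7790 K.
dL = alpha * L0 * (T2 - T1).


dT = 56.5290 K
dL = 8.200000e-06 * 67.1630 * 56.5290 = 0.031133 m
L_final = 67.194133 m

dL = 0.031133 m


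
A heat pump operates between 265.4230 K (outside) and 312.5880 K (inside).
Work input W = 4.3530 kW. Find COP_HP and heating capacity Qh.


COP = 312.5880 / 47.1650 = 6.6275
Qh = 6.6275 * 4.3530 = 28.8497 kW

COP = 6.6275, Qh = 28.8497 kW


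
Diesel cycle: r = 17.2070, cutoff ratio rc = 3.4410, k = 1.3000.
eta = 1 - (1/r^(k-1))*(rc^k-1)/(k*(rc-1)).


r^(k-1) = 2.3481
rc^k = 4.9853
eta = 0.4651 = 46.5144%

46.5144%


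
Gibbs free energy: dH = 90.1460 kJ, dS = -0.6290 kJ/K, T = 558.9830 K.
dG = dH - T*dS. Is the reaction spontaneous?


T*dS = 558.9830 * -0.6290 = -351.6003 kJ
dG = 90.1460 + 351.6003 = 441.7463 kJ (non-spontaneous)

dG = 441.7463 kJ, non-spontaneous


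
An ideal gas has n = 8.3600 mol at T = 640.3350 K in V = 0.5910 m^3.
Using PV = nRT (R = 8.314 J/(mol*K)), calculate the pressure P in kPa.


P = nRT/V = 8.3600 * 8.314 * 640.3350 / 0.5910
= 44506.5098 / 0.5910 = 75307.1232 Pa = 75.3071 kPa

75.3071 kPa


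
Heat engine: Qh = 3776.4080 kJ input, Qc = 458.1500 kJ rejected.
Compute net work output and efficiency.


W = 3776.4080 - 458.1500 = 3318.2580 kJ
eta = 3318.2580 / 3776.4080 = 0.8787 = 87.8681%

W = 3318.2580 kJ, eta = 87.8681%


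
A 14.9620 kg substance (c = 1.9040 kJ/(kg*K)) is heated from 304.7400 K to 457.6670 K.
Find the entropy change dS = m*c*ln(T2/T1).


T2/T1 = 1.5018
ln(T2/T1) = 0.4067
dS = 14.9620 * 1.9040 * 0.4067 = 11.5854 kJ/K

11.5854 kJ/K


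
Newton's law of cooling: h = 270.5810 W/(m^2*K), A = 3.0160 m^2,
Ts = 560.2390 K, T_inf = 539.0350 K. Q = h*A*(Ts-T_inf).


dT = 21.2040 K
Q = 270.5810 * 3.0160 * 21.2040 = 17303.9970 W

17303.9970 W


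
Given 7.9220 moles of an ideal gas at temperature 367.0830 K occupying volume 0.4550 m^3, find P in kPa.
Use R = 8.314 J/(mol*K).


P = nRT/V = 7.9220 * 8.314 * 367.0830 / 0.4550
= 24177.3741 / 0.4550 = 53137.0859 Pa = 53.1371 kPa

53.1371 kPa


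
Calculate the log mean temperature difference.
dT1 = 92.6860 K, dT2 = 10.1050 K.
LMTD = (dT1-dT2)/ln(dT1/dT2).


dT1/dT2 = 9.1723
ln(dT1/dT2) = 2.2162
LMTD = 82.5810 / 2.2162 = 37.2626 K

37.2626 K


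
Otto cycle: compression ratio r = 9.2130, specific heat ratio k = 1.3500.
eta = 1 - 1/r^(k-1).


r^(k-1) = 2.1754
eta = 1 - 1/2.1754 = 0.5403 = 54.0316%

54.0316%


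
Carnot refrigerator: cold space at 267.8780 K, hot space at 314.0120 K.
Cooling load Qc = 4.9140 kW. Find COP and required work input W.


COP = 267.8780 / 46.1340 = 5.8065
W = 4.9140 / 5.8065 = 0.8463 kW

COP = 5.8065, W = 0.8463 kW


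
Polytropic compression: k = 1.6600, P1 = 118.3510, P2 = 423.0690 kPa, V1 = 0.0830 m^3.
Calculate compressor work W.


(k-1)/k = 0.3976
(P2/P1)^exp = 1.6594
W = 2.5152 * 118.3510 * 0.0830 * (1.6594 - 1) = 16.2927 kJ

16.2927 kJ


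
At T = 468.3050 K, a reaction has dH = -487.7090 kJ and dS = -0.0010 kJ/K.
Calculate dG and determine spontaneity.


T*dS = 468.3050 * -0.0010 = -0.4683 kJ
dG = -487.7090 + 0.4683 = -487.2407 kJ (spontaneous)

dG = -487.2407 kJ, spontaneous


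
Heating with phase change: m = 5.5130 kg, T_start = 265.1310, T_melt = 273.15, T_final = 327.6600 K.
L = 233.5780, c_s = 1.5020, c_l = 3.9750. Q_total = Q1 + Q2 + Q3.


Q1 (sensible, solid) = 5.5130 * 1.5020 * 8.0190 = 66.4015 kJ
Q2 (latent) = 5.5130 * 233.5780 = 1287.7155 kJ
Q3 (sensible, liquid) = 5.5130 * 3.9750 * 54.5100 = 1194.5417 kJ
Q_total = 2548.6587 kJ

2548.6587 kJ


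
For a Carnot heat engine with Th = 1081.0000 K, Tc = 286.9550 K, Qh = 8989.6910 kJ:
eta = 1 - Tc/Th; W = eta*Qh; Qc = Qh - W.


eta = 1 - 286.9550/1081.0000 = 0.7345
W = 0.7345 * 8989.6910 = 6603.3480 kJ
Qc = 8989.6910 - 6603.3480 = 2386.3430 kJ

eta = 73.4547%, W = 6603.3480 kJ, Qc = 2386.3430 kJ


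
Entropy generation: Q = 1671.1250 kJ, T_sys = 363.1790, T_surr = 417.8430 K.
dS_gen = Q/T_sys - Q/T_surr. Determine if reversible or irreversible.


dS_sys = 1671.1250/363.1790 = 4.6014 kJ/K
dS_surr = -1671.1250/417.8430 = -3.9994 kJ/K
dS_gen = 4.6014 - 3.9994 = 0.6020 kJ/K (irreversible)

dS_gen = 0.6020 kJ/K, irreversible


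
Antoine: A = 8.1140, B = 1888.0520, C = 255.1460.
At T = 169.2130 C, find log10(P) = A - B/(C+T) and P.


C+T = 424.3590
B/(C+T) = 4.4492
log10(P) = 8.1140 - 4.4492 = 3.6648
P = 10^3.6648 = 4621.8334 mmHg

4621.8334 mmHg


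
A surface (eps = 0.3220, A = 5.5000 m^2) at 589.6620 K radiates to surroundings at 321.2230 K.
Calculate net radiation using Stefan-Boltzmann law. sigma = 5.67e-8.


T^4 = 1.2090e+11
Tsurr^4 = 1.0647e+10
Q = 0.3220 * 5.67e-8 * 5.5000 * 1.1025e+11 = 11070.7500 W

11070.7500 W


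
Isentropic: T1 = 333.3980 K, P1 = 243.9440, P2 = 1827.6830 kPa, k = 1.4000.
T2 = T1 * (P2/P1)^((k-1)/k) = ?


(k-1)/k = 0.2857
(P2/P1)^exp = 1.7778
T2 = 333.3980 * 1.7778 = 592.7230 K

592.7230 K


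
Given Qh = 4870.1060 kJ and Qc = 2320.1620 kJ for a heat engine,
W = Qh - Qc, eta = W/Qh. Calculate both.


W = 4870.1060 - 2320.1620 = 2549.9440 kJ
eta = 2549.9440 / 4870.1060 = 0.5236 = 52.3591%

W = 2549.9440 kJ, eta = 52.3591%


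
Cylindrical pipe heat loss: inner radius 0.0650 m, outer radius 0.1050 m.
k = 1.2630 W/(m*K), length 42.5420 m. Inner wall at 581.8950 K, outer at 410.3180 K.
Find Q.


dT = 171.5770 K
ln(ro/ri) = 0.4796
Q = 2*pi*1.2630*42.5420*171.5770 / 0.4796 = 120782.8840 W

120782.8840 W


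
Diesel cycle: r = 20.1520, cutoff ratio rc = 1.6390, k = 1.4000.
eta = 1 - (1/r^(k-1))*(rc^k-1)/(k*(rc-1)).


r^(k-1) = 3.3245
rc^k = 1.9971
eta = 0.6647 = 66.4723%

66.4723%


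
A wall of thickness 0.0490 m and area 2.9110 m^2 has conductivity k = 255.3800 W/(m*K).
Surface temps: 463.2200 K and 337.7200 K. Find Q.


dT = 125.5000 K
Q = 255.3800 * 2.9110 * 125.5000 / 0.0490 = 1904042.9202 W

1904042.9202 W


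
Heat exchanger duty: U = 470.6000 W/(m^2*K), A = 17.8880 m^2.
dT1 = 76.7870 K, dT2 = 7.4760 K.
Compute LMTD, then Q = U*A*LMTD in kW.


LMTD = 29.7557 K
Q = 470.6000 * 17.8880 * 29.7557 = 250486.0024 W = 250.4860 kW

250.4860 kW


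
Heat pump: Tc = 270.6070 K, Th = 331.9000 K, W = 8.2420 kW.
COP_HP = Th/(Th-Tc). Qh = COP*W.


COP = 331.9000 / 61.2930 = 5.4150
Qh = 5.4150 * 8.2420 = 44.6302 kW

COP = 5.4150, Qh = 44.6302 kW


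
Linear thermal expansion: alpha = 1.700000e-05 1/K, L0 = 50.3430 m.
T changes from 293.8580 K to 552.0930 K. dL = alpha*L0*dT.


dT = 258.2350 K
dL = 1.700000e-05 * 50.3430 * 258.2350 = 0.221006 m
L_final = 50.564006 m

dL = 0.221006 m


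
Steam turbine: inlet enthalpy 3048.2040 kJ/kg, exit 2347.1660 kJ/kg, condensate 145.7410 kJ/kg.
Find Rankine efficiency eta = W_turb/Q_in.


W = 701.0380 kJ/kg
Q_in = 2902.4630 kJ/kg
eta = 0.2415 = 24.1532%

eta = 24.1532%


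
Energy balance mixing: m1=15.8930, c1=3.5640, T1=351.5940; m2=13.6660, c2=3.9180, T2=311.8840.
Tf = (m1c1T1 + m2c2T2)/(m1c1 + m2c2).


num = 36614.5426
den = 110.1860
Tf = 332.2975 K

332.2975 K


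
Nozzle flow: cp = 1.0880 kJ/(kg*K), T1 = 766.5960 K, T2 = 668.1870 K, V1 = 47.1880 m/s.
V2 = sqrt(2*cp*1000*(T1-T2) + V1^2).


dT = 98.4090 K
2*cp*1000*dT = 214137.9840
V1^2 = 2226.7073
V2 = sqrt(216364.6913) = 465.1502 m/s

465.1502 m/s


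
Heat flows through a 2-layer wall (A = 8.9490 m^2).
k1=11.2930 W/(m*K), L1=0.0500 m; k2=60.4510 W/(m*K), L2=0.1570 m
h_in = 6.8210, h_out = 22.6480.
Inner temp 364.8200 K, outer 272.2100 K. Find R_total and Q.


R_conv_in = 1/(6.8210*8.9490) = 0.0164
R_1 = 0.0500/(11.2930*8.9490) = 0.0005
R_2 = 0.1570/(60.4510*8.9490) = 0.0003
R_conv_out = 1/(22.6480*8.9490) = 0.0049
R_total = 0.0221 K/W
Q = 92.6100 / 0.0221 = 4190.2468 W

R_total = 0.0221 K/W, Q = 4190.2468 W


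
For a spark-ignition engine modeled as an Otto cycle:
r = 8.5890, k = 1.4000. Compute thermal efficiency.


r^(k-1) = 2.3636
eta = 1 - 1/2.3636 = 0.5769 = 57.6920%

57.6920%


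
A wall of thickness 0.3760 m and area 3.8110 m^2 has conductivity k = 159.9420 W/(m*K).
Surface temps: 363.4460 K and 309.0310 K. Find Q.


dT = 54.4150 K
Q = 159.9420 * 3.8110 * 54.4150 / 0.3760 = 88212.9325 W

88212.9325 W


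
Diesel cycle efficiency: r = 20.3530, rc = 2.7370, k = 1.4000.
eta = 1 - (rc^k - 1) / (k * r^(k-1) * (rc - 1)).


r^(k-1) = 3.3377
rc^k = 4.0943
eta = 0.6188 = 61.8768%

61.8768%


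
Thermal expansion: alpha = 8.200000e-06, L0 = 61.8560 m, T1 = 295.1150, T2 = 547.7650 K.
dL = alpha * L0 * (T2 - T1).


dT = 252.6500 K
dL = 8.200000e-06 * 61.8560 * 252.6500 = 0.128149 m
L_final = 61.984149 m

dL = 0.128149 m


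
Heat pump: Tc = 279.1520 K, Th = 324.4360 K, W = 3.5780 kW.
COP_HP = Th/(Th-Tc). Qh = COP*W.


COP = 324.4360 / 45.2840 = 7.1645
Qh = 7.1645 * 3.5780 = 25.6345 kW

COP = 7.1645, Qh = 25.6345 kW


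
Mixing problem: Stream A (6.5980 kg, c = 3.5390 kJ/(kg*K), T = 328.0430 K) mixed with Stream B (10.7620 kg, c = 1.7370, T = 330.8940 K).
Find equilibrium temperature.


num = 13845.5078
den = 42.0439
Tf = 329.3106 K

329.3106 K


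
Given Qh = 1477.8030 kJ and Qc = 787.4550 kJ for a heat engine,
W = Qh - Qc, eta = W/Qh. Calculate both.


W = 1477.8030 - 787.4550 = 690.3480 kJ
eta = 690.3480 / 1477.8030 = 0.4671 = 46.7145%

W = 690.3480 kJ, eta = 46.7145%


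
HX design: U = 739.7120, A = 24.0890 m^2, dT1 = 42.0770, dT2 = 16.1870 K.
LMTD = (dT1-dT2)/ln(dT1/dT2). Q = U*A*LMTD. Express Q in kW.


LMTD = 27.1016 K
Q = 739.7120 * 24.0890 * 27.1016 = 482921.9789 W = 482.9220 kW

482.9220 kW


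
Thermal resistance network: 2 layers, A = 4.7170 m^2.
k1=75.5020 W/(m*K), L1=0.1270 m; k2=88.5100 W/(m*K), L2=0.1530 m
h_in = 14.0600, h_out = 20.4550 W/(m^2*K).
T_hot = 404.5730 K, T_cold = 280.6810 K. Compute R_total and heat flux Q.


R_conv_in = 1/(14.0600*4.7170) = 0.0151
R_1 = 0.1270/(75.5020*4.7170) = 0.0004
R_2 = 0.1530/(88.5100*4.7170) = 0.0004
R_conv_out = 1/(20.4550*4.7170) = 0.0104
R_total = 0.0262 K/W
Q = 123.8920 / 0.0262 = 4734.9531 W

R_total = 0.0262 K/W, Q = 4734.9531 W


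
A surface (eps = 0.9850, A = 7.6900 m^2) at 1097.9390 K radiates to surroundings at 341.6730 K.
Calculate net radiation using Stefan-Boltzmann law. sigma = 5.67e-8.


T^4 = 1.4532e+12
Tsurr^4 = 1.3628e+10
Q = 0.9850 * 5.67e-8 * 7.6900 * 1.4395e+12 = 618253.0400 W

618253.0400 W


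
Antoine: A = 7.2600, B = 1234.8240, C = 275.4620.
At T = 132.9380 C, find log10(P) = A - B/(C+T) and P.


C+T = 408.4000
B/(C+T) = 3.0236
log10(P) = 7.2600 - 3.0236 = 4.2364
P = 10^4.2364 = 17235.9358 mmHg

17235.9358 mmHg


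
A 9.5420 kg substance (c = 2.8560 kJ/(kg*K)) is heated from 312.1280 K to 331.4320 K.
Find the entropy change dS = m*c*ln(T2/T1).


T2/T1 = 1.0618
ln(T2/T1) = 0.0600
dS = 9.5420 * 2.8560 * 0.0600 = 1.6354 kJ/K

1.6354 kJ/K


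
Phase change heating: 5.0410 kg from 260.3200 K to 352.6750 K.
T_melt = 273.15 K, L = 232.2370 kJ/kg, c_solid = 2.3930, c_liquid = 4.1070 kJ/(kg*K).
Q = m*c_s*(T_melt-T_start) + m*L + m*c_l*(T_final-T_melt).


Q1 (sensible, solid) = 5.0410 * 2.3930 * 12.8300 = 154.7697 kJ
Q2 (latent) = 5.0410 * 232.2370 = 1170.7067 kJ
Q3 (sensible, liquid) = 5.0410 * 4.1070 * 79.5250 = 1646.4369 kJ
Q_total = 2971.9133 kJ

2971.9133 kJ


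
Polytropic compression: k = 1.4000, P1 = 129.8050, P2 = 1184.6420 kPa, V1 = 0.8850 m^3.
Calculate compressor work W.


(k-1)/k = 0.2857
(P2/P1)^exp = 1.8809
W = 3.5000 * 129.8050 * 0.8850 * (1.8809 - 1) = 354.1922 kJ

354.1922 kJ


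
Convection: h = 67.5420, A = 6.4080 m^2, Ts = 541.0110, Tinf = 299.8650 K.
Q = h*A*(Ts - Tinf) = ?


dT = 241.1460 K
Q = 67.5420 * 6.4080 * 241.1460 = 104370.1919 W

104370.1919 W


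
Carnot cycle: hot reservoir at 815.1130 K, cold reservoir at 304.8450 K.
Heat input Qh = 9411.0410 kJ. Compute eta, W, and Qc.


eta = 1 - 304.8450/815.1130 = 0.6260
W = 0.6260 * 9411.0410 = 5891.3955 kJ
Qc = 9411.0410 - 5891.3955 = 3519.6455 kJ

eta = 62.6009%, W = 5891.3955 kJ, Qc = 3519.6455 kJ


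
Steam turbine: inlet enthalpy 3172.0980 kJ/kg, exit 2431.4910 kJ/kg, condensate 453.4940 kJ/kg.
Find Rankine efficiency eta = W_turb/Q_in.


W = 740.6070 kJ/kg
Q_in = 2718.6040 kJ/kg
eta = 0.2724 = 27.2422%

eta = 27.2422%


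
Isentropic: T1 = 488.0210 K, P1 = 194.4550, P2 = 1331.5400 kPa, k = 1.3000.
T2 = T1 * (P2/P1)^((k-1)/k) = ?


(k-1)/k = 0.2308
(P2/P1)^exp = 1.5589
T2 = 488.0210 * 1.5589 = 760.7716 K

760.7716 K


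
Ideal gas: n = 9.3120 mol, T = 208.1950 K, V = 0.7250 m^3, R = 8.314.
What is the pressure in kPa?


P = nRT/V = 9.3120 * 8.314 * 208.1950 / 0.7250
= 16118.4502 / 0.7250 = 22232.3452 Pa = 22.2323 kPa

22.2323 kPa


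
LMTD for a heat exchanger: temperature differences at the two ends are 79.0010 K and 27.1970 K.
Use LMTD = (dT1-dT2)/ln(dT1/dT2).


dT1/dT2 = 2.9048
ln(dT1/dT2) = 1.0664
LMTD = 51.8040 / 1.0664 = 48.5805 K

48.5805 K


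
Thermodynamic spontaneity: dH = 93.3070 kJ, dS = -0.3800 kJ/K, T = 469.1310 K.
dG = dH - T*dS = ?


T*dS = 469.1310 * -0.3800 = -178.2698 kJ
dG = 93.3070 + 178.2698 = 271.5768 kJ (non-spontaneous)

dG = 271.5768 kJ, non-spontaneous


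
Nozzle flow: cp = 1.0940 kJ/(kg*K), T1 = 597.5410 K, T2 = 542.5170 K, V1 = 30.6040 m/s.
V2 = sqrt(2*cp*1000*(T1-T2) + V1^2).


dT = 55.0240 K
2*cp*1000*dT = 120392.5120
V1^2 = 936.6048
V2 = sqrt(121329.1168) = 348.3233 m/s

348.3233 m/s


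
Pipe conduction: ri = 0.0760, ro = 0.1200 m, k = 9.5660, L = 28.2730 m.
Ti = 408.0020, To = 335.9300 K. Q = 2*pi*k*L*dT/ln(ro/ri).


dT = 72.0720 K
ln(ro/ri) = 0.4568
Q = 2*pi*9.5660*28.2730*72.0720 / 0.4568 = 268140.3467 W

268140.3467 W


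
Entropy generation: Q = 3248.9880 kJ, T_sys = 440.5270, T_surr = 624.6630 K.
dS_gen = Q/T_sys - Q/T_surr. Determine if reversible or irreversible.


dS_sys = 3248.9880/440.5270 = 7.3752 kJ/K
dS_surr = -3248.9880/624.6630 = -5.2012 kJ/K
dS_gen = 7.3752 - 5.2012 = 2.1740 kJ/K (irreversible)

dS_gen = 2.1740 kJ/K, irreversible


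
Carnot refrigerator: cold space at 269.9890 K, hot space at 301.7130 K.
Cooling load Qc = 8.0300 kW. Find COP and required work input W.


COP = 269.9890 / 31.7240 = 8.5106
W = 8.0300 / 8.5106 = 0.9435 kW

COP = 8.5106, W = 0.9435 kW


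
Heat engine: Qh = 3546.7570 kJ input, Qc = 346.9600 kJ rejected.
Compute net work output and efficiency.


W = 3546.7570 - 346.9600 = 3199.7970 kJ
eta = 3199.7970 / 3546.7570 = 0.9022 = 90.2175%

W = 3199.7970 kJ, eta = 90.2175%


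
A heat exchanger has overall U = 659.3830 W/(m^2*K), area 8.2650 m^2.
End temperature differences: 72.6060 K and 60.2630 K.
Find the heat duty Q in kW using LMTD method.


LMTD = 66.2430 K
Q = 659.3830 * 8.2650 * 66.2430 = 361010.8925 W = 361.0109 kW

361.0109 kW


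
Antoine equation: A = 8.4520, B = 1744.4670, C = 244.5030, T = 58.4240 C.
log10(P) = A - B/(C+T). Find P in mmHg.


C+T = 302.9270
B/(C+T) = 5.7587
log10(P) = 8.4520 - 5.7587 = 2.6933
P = 10^2.6933 = 493.5098 mmHg

493.5098 mmHg


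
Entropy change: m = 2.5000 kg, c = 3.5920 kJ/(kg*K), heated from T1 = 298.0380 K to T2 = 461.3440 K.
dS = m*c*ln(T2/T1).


T2/T1 = 1.5479
ln(T2/T1) = 0.4369
dS = 2.5000 * 3.5920 * 0.4369 = 3.9236 kJ/K

3.9236 kJ/K


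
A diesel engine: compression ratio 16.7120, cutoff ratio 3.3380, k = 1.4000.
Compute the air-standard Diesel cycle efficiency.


r^(k-1) = 3.0847
rc^k = 5.4061
eta = 0.5636 = 56.3618%

56.3618%


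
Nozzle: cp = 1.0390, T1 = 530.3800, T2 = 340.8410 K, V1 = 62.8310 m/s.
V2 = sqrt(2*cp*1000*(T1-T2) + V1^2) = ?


dT = 189.5390 K
2*cp*1000*dT = 393862.0420
V1^2 = 3947.7346
V2 = sqrt(397809.7766) = 630.7216 m/s

630.7216 m/s


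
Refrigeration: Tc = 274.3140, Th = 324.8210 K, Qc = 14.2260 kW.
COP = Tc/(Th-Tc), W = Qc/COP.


COP = 274.3140 / 50.5070 = 5.4312
W = 14.2260 / 5.4312 = 2.6193 kW

COP = 5.4312, W = 2.6193 kW


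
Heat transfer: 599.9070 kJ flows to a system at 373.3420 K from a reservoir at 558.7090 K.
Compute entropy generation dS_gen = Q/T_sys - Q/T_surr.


dS_sys = 599.9070/373.3420 = 1.6069 kJ/K
dS_surr = -599.9070/558.7090 = -1.0737 kJ/K
dS_gen = 1.6069 - 1.0737 = 0.5331 kJ/K (irreversible)

dS_gen = 0.5331 kJ/K, irreversible


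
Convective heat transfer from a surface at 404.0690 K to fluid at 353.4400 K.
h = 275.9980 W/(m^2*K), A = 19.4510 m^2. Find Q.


dT = 50.6290 K
Q = 275.9980 * 19.4510 * 50.6290 = 271798.6018 W

271798.6018 W


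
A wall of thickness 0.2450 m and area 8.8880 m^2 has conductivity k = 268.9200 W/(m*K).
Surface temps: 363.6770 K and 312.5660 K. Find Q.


dT = 51.1110 K
Q = 268.9200 * 8.8880 * 51.1110 / 0.2450 = 498626.5993 W

498626.5993 W


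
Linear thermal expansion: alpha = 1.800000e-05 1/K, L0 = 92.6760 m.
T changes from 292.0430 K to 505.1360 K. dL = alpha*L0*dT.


dT = 213.0930 K
dL = 1.800000e-05 * 92.6760 * 213.0930 = 0.355475 m
L_final = 93.031475 m

dL = 0.355475 m


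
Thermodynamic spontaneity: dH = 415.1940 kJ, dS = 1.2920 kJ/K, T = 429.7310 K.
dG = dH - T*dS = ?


T*dS = 429.7310 * 1.2920 = 555.2125 kJ
dG = 415.1940 - 555.2125 = -140.0185 kJ (spontaneous)

dG = -140.0185 kJ, spontaneous


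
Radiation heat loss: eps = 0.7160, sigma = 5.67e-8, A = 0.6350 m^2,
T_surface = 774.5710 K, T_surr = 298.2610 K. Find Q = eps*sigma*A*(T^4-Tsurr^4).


T^4 = 3.5995e+11
Tsurr^4 = 7.9138e+09
Q = 0.7160 * 5.67e-8 * 0.6350 * 3.5204e+11 = 9075.2778 W

9075.2778 W


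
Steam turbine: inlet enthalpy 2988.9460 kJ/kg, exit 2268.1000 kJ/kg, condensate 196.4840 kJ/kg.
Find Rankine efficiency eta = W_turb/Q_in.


W = 720.8460 kJ/kg
Q_in = 2792.4620 kJ/kg
eta = 0.2581 = 25.8140%

eta = 25.8140%


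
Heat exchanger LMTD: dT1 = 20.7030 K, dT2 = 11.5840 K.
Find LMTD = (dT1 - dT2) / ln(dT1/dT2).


dT1/dT2 = 1.7872
ln(dT1/dT2) = 0.5807
LMTD = 9.1190 / 0.5807 = 15.7047 K

15.7047 K


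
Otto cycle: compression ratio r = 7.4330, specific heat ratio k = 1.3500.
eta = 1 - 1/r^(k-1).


r^(k-1) = 2.0179
eta = 1 - 1/2.0179 = 0.5044 = 50.4444%

50.4444%


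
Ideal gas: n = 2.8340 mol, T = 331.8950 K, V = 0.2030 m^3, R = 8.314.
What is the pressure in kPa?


P = nRT/V = 2.8340 * 8.314 * 331.8950 / 0.2030
= 7820.0688 / 0.2030 = 38522.5066 Pa = 38.5225 kPa

38.5225 kPa


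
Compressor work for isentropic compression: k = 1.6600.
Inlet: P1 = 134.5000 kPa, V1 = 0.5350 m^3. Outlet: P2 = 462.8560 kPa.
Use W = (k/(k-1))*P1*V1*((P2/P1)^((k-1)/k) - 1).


(k-1)/k = 0.3976
(P2/P1)^exp = 1.6345
W = 2.5152 * 134.5000 * 0.5350 * (1.6345 - 1) = 114.8420 kJ

114.8420 kJ


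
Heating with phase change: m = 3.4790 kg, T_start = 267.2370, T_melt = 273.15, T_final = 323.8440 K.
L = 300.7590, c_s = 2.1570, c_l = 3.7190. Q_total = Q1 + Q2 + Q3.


Q1 (sensible, solid) = 3.4790 * 2.1570 * 5.9130 = 44.3724 kJ
Q2 (latent) = 3.4790 * 300.7590 = 1046.3406 kJ
Q3 (sensible, liquid) = 3.4790 * 3.7190 * 50.6940 = 655.8993 kJ
Q_total = 1746.6122 kJ

1746.6122 kJ


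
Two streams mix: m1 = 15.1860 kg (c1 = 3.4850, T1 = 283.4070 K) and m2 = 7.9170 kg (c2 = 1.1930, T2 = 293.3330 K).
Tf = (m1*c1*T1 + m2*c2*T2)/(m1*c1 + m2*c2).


num = 17769.3328
den = 62.3682
Tf = 284.9102 K

284.9102 K


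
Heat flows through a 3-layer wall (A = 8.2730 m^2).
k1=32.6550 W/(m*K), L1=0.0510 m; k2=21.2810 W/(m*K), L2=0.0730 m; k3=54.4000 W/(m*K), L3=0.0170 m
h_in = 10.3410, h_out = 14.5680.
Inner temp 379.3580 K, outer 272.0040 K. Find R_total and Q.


R_conv_in = 1/(10.3410*8.2730) = 0.0117
R_1 = 0.0510/(32.6550*8.2730) = 0.0002
R_2 = 0.0730/(21.2810*8.2730) = 0.0004
R_3 = 0.0170/(54.4000*8.2730) = 3.7773e-05
R_conv_out = 1/(14.5680*8.2730) = 0.0083
R_total = 0.0206 K/W
Q = 107.3540 / 0.0206 = 5204.4325 W

R_total = 0.0206 K/W, Q = 5204.4325 W


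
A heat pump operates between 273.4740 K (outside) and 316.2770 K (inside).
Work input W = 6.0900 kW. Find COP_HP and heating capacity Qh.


COP = 316.2770 / 42.8030 = 7.3891
Qh = 7.3891 * 6.0900 = 44.9998 kW

COP = 7.3891, Qh = 44.9998 kW


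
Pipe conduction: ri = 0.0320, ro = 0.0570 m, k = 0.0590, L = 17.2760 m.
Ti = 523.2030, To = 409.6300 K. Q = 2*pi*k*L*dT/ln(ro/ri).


dT = 113.5730 K
ln(ro/ri) = 0.5773
Q = 2*pi*0.0590*17.2760*113.5730 / 0.5773 = 1259.9028 W

1259.9028 W


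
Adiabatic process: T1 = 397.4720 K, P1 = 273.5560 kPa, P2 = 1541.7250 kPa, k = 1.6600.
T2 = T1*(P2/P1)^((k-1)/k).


(k-1)/k = 0.3976
(P2/P1)^exp = 1.9887
T2 = 397.4720 * 1.9887 = 790.4625 K

790.4625 K


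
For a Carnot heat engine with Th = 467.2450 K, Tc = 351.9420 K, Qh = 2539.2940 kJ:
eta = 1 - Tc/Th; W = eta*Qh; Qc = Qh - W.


eta = 1 - 351.9420/467.2450 = 0.2468
W = 0.2468 * 2539.2940 = 626.6268 kJ
Qc = 2539.2940 - 626.6268 = 1912.6672 kJ

eta = 24.6772%, W = 626.6268 kJ, Qc = 1912.6672 kJ


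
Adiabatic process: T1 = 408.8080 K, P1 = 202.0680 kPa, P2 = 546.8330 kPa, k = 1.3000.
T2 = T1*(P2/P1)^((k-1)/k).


(k-1)/k = 0.2308
(P2/P1)^exp = 1.2583
T2 = 408.8080 * 1.2583 = 514.3919 K

514.3919 K


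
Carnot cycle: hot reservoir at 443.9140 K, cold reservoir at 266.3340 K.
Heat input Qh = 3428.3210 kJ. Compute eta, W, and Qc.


eta = 1 - 266.3340/443.9140 = 0.4000
W = 0.4000 * 3428.3210 = 1371.4396 kJ
Qc = 3428.3210 - 1371.4396 = 2056.8814 kJ

eta = 40.0032%, W = 1371.4396 kJ, Qc = 2056.8814 kJ


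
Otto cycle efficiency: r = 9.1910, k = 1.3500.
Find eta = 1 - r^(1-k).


r^(k-1) = 2.1736
eta = 1 - 1/2.1736 = 0.5399 = 53.9931%

53.9931%


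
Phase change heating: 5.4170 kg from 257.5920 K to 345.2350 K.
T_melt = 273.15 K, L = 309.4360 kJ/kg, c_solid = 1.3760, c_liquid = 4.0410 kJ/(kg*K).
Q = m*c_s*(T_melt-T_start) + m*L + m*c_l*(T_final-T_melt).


Q1 (sensible, solid) = 5.4170 * 1.3760 * 15.5580 = 115.9661 kJ
Q2 (latent) = 5.4170 * 309.4360 = 1676.2148 kJ
Q3 (sensible, liquid) = 5.4170 * 4.0410 * 72.0850 = 1577.9476 kJ
Q_total = 3370.1286 kJ

3370.1286 kJ


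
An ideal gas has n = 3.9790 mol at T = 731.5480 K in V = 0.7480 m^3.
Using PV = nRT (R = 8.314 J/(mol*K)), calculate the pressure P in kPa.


P = nRT/V = 3.9790 * 8.314 * 731.5480 / 0.7480
= 24200.6364 / 0.7480 = 32353.7920 Pa = 32.3538 kPa

32.3538 kPa


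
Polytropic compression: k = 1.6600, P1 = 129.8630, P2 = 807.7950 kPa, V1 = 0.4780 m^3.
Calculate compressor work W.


(k-1)/k = 0.3976
(P2/P1)^exp = 2.0683
W = 2.5152 * 129.8630 * 0.4780 * (2.0683 - 1) = 166.7902 kJ

166.7902 kJ


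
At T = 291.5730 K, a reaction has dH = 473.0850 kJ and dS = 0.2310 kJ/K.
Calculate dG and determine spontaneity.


T*dS = 291.5730 * 0.2310 = 67.3534 kJ
dG = 473.0850 - 67.3534 = 405.7316 kJ (non-spontaneous)

dG = 405.7316 kJ, non-spontaneous


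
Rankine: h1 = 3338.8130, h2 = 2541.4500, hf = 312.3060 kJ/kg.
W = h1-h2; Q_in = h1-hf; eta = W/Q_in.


W = 797.3630 kJ/kg
Q_in = 3026.5070 kJ/kg
eta = 0.2635 = 26.3460%

eta = 26.3460%


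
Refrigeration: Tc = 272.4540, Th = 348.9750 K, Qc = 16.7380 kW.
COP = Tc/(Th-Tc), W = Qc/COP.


COP = 272.4540 / 76.5210 = 3.5605
W = 16.7380 / 3.5605 = 4.7010 kW

COP = 3.5605, W = 4.7010 kW


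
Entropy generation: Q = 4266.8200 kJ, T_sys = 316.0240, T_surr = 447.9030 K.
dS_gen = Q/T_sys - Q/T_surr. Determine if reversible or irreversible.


dS_sys = 4266.8200/316.0240 = 13.5016 kJ/K
dS_surr = -4266.8200/447.9030 = -9.5262 kJ/K
dS_gen = 13.5016 - 9.5262 = 3.9754 kJ/K (irreversible)

dS_gen = 3.9754 kJ/K, irreversible


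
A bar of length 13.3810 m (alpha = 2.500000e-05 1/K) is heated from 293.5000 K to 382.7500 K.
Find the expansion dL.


dT = 89.2500 K
dL = 2.500000e-05 * 13.3810 * 89.2500 = 0.029856 m
L_final = 13.410856 m

dL = 0.029856 m


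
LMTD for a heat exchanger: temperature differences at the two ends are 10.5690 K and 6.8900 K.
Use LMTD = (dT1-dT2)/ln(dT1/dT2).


dT1/dT2 = 1.5340
ln(dT1/dT2) = 0.4279
LMTD = 3.6790 / 0.4279 = 8.5987 K

8.5987 K


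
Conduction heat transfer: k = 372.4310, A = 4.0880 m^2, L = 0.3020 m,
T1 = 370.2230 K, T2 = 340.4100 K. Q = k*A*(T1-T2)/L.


dT = 29.8130 K
Q = 372.4310 * 4.0880 * 29.8130 / 0.3020 = 150298.7772 W

150298.7772 W


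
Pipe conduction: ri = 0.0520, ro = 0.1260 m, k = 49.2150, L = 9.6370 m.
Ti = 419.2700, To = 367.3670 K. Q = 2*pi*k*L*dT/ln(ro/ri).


dT = 51.9030 K
ln(ro/ri) = 0.8850
Q = 2*pi*49.2150*9.6370*51.9030 / 0.8850 = 174763.0708 W

174763.0708 W


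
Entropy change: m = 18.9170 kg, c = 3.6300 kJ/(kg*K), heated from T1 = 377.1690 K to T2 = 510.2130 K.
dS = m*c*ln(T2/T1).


T2/T1 = 1.3527
ln(T2/T1) = 0.3021
dS = 18.9170 * 3.6300 * 0.3021 = 20.7472 kJ/K

20.7472 kJ/K


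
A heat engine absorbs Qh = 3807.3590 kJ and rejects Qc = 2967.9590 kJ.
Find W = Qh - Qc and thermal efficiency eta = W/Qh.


W = 3807.3590 - 2967.9590 = 839.4000 kJ
eta = 839.4000 / 3807.3590 = 0.2205 = 22.0468%

W = 839.4000 kJ, eta = 22.0468%


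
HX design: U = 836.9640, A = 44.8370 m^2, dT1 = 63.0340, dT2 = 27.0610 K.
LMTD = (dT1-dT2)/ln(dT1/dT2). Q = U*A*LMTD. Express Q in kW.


LMTD = 42.5424 K
Q = 836.9640 * 44.8370 * 42.5424 = 1596485.3138 W = 1596.4853 kW

1596.4853 kW


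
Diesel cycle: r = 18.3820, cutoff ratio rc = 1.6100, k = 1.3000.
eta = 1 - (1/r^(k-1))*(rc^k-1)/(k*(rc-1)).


r^(k-1) = 2.3951
rc^k = 1.8573
eta = 0.5486 = 54.8639%

54.8639%


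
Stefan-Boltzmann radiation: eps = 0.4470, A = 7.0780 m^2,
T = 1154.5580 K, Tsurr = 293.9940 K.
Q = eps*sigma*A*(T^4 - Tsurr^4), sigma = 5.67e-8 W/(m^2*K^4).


T^4 = 1.7769e+12
Tsurr^4 = 7.4706e+09
Q = 0.4470 * 5.67e-8 * 7.0780 * 1.7694e+12 = 317420.0959 W

317420.0959 W


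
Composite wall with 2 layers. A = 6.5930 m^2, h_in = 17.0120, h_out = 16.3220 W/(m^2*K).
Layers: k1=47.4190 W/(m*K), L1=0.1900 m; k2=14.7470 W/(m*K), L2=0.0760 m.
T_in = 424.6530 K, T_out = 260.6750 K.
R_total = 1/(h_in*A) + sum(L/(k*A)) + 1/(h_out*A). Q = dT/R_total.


R_conv_in = 1/(17.0120*6.5930) = 0.0089
R_1 = 0.1900/(47.4190*6.5930) = 0.0006
R_2 = 0.0760/(14.7470*6.5930) = 0.0008
R_conv_out = 1/(16.3220*6.5930) = 0.0093
R_total = 0.0196 K/W
Q = 163.9780 / 0.0196 = 8367.0882 W

R_total = 0.0196 K/W, Q = 8367.0882 W


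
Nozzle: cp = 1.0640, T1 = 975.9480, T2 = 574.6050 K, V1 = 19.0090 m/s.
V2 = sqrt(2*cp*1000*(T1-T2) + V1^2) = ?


dT = 401.3430 K
2*cp*1000*dT = 854057.9040
V1^2 = 361.3421
V2 = sqrt(854419.2461) = 924.3480 m/s

924.3480 m/s


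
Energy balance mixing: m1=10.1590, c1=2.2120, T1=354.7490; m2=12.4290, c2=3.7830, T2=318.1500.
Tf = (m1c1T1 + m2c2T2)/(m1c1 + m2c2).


num = 22930.8812
den = 69.4906
Tf = 329.9853 K

329.9853 K


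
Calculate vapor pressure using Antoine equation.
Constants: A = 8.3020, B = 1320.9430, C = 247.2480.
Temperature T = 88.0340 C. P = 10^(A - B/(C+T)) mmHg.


C+T = 335.2820
B/(C+T) = 3.9398
log10(P) = 8.3020 - 3.9398 = 4.3622
P = 10^4.3622 = 23025.1810 mmHg

23025.1810 mmHg


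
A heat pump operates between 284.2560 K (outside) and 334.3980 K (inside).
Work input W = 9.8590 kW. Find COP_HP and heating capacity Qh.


COP = 334.3980 / 50.1420 = 6.6690
Qh = 6.6690 * 9.8590 = 65.7499 kW

COP = 6.6690, Qh = 65.7499 kW


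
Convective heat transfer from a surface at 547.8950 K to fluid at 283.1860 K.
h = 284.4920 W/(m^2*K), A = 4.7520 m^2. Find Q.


dT = 264.7090 K
Q = 284.4920 * 4.7520 * 264.7090 = 357861.6811 W

357861.6811 W


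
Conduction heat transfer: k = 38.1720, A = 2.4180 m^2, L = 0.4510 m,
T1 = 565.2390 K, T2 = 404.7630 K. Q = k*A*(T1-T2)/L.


dT = 160.4760 K
Q = 38.1720 * 2.4180 * 160.4760 / 0.4510 = 32842.3905 W

32842.3905 W


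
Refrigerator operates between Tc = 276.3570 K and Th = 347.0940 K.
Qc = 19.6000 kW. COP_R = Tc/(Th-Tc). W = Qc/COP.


COP = 276.3570 / 70.7370 = 3.9068
W = 19.6000 / 3.9068 = 5.0169 kW

COP = 3.9068, W = 5.0169 kW


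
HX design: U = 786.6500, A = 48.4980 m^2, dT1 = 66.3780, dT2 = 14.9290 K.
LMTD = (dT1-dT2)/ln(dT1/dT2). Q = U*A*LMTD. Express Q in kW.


LMTD = 34.4819 K
Q = 786.6500 * 48.4980 * 34.4819 = 1315515.6316 W = 1315.5156 kW

1315.5156 kW


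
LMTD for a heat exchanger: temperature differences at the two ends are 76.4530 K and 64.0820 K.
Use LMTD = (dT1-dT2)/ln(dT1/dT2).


dT1/dT2 = 1.1930
ln(dT1/dT2) = 0.1765
LMTD = 12.3710 / 0.1765 = 70.0856 K

70.0856 K


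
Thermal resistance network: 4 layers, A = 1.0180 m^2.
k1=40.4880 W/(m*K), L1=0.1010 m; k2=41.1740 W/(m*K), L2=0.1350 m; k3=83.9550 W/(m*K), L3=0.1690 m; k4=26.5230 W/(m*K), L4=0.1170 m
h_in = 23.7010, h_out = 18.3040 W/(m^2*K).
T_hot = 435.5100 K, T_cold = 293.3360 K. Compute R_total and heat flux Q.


R_conv_in = 1/(23.7010*1.0180) = 0.0414
R_1 = 0.1010/(40.4880*1.0180) = 0.0025
R_2 = 0.1350/(41.1740*1.0180) = 0.0032
R_3 = 0.1690/(83.9550*1.0180) = 0.0020
R_4 = 0.1170/(26.5230*1.0180) = 0.0043
R_conv_out = 1/(18.3040*1.0180) = 0.0537
R_total = 0.1071 K/W
Q = 142.1740 / 0.1071 = 1327.5497 W

R_total = 0.1071 K/W, Q = 1327.5497 W
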